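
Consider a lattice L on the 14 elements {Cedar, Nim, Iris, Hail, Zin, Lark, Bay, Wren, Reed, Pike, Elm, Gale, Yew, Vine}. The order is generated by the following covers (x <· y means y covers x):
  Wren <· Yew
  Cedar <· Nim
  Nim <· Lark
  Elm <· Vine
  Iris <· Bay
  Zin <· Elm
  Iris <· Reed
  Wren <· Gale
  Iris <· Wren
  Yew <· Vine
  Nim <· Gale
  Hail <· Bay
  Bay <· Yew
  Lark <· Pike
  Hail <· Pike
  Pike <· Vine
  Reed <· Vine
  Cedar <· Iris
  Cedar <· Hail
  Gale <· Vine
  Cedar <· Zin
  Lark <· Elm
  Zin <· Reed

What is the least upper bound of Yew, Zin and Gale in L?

Common upper bounds of {Yew, Zin, Gale}: Vine.
The least among these is Vine.

Vine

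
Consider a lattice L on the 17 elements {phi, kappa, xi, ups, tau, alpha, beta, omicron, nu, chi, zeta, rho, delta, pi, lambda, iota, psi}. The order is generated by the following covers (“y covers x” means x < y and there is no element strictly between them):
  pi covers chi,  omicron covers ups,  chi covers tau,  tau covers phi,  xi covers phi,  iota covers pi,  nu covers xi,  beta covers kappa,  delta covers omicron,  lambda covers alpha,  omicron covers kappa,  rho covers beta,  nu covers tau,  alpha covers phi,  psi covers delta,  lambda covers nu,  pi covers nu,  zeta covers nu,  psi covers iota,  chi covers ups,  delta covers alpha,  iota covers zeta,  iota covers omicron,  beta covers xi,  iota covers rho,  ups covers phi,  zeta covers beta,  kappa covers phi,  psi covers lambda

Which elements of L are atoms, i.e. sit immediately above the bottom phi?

alpha, kappa, tau, ups, xi

The atoms are exactly the elements that cover phi: alpha, kappa, tau, ups, xi.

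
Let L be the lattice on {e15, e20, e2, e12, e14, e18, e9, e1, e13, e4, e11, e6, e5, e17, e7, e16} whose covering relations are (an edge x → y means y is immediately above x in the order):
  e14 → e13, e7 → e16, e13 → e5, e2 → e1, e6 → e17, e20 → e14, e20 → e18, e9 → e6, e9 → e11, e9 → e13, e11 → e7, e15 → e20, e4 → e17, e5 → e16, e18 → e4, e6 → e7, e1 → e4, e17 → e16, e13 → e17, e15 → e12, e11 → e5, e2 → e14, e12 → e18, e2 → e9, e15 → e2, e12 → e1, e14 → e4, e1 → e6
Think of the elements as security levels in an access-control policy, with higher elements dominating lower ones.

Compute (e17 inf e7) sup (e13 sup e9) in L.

e17 ∧ e7 = e6
e13 ∨ e9 = e13
e6 ∨ e13 = e17

e17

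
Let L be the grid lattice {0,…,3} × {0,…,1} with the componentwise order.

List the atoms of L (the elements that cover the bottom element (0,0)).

The atoms are exactly the elements that cover (0,0): (0,1), (1,0).

(0,1), (1,0)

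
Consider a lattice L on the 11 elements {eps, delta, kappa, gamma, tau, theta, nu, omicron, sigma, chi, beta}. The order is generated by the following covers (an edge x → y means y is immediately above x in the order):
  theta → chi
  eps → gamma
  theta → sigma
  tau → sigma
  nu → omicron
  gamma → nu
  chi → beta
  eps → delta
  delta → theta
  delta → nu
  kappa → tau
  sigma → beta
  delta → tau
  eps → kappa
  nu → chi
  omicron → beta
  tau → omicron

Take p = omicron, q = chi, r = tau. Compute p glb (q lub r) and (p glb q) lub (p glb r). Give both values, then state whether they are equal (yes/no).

omicron; omicron; yes

q lub r = beta, so p glb (q lub r) = omicron glb beta = omicron.
p glb q = nu and p glb r = tau, so (p glb q) lub (p glb r) = nu lub tau = omicron.
Equal: yes.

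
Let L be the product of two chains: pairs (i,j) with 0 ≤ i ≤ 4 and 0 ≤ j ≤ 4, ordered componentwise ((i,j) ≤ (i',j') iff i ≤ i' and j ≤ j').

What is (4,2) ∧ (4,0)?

In a product of chains, the meet is componentwise min, giving (4,0).

(4,0)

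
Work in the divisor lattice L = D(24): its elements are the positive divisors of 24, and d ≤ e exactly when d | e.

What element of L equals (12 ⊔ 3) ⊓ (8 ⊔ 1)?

4

12 ∨ 3 = 12
8 ∨ 1 = 8
12 ∧ 8 = 4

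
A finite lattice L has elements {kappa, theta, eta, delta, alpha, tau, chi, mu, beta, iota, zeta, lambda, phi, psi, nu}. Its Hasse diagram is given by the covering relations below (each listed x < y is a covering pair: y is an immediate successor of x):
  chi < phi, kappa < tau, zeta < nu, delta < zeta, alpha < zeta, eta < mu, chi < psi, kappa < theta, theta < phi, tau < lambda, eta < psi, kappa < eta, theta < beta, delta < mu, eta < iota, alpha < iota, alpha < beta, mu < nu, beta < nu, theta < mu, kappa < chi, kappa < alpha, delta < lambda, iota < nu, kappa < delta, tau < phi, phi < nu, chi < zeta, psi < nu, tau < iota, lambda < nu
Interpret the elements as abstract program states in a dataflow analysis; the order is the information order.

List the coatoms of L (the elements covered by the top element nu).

beta, iota, lambda, mu, phi, psi, zeta

The coatoms are exactly the elements covered by nu: beta, iota, lambda, mu, phi, psi, zeta.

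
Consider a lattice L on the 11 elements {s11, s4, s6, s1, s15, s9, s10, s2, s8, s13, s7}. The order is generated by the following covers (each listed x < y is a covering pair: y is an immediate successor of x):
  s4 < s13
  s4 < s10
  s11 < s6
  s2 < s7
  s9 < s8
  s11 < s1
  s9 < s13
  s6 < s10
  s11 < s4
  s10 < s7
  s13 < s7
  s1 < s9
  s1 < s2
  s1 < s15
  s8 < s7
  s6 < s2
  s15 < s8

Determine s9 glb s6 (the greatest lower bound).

Common lower bounds of {s9, s6}: s11.
The greatest among these is s11.

s11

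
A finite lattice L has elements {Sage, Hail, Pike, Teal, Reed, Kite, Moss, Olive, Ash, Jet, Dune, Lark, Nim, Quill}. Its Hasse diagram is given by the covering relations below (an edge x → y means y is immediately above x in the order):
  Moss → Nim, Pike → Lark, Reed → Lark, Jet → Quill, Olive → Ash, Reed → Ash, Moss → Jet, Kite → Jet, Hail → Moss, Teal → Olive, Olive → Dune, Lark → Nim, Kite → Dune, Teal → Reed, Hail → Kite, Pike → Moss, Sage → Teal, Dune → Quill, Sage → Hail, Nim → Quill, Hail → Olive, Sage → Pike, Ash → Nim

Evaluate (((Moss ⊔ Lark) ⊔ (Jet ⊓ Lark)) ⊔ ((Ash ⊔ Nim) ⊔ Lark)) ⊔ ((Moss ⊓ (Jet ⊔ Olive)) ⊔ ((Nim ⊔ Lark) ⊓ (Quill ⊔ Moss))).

Nim

Moss ∨ Lark = Nim
Jet ∧ Lark = Pike
Nim ∨ Pike = Nim
Ash ∨ Nim = Nim
Nim ∨ Lark = Nim
Nim ∨ Nim = Nim
Jet ∨ Olive = Quill
Moss ∧ Quill = Moss
Nim ∨ Lark = Nim
Quill ∨ Moss = Quill
Nim ∧ Quill = Nim
Moss ∨ Nim = Nim
Nim ∨ Nim = Nim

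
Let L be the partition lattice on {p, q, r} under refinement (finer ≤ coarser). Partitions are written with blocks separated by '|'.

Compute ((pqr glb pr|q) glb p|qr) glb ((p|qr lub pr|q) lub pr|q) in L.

pqr ∧ pr|q = pr|q
pr|q ∧ p|qr = p|q|r
p|qr ∨ pr|q = pqr
pqr ∨ pr|q = pqr
p|q|r ∧ pqr = p|q|r

p|q|r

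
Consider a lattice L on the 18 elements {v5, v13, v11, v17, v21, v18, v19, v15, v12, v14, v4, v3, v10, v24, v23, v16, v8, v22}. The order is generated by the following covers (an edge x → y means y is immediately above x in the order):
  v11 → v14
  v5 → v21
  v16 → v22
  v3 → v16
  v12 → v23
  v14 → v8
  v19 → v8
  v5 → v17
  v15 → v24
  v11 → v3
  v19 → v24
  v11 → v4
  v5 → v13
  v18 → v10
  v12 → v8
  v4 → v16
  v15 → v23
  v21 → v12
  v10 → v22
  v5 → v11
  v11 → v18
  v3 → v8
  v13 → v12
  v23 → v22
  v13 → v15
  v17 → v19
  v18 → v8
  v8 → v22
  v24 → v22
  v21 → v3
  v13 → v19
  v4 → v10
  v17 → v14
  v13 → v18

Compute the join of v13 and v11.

Common upper bounds of {v13, v11}: v10, v18, v22, v8.
The least among these is v18.

v18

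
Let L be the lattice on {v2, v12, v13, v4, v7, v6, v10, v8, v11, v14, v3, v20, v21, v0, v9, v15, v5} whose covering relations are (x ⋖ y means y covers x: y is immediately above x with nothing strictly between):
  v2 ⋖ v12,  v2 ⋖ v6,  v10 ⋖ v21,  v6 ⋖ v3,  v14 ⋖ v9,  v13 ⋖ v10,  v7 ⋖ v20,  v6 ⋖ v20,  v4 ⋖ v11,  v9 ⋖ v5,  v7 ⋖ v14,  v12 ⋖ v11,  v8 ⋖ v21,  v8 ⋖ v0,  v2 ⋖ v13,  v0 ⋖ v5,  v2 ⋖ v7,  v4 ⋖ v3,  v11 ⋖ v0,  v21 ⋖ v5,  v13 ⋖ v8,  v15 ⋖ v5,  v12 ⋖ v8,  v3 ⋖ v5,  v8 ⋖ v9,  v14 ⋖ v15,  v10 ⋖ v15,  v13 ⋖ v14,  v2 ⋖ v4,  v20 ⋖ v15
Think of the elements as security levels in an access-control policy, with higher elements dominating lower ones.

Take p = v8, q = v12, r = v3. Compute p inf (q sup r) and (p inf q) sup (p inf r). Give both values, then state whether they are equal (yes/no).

q sup r = v5, so p inf (q sup r) = v8 inf v5 = v8.
p inf q = v12 and p inf r = v2, so (p inf q) sup (p inf r) = v12 sup v2 = v12.
Equal: no.

v8; v12; no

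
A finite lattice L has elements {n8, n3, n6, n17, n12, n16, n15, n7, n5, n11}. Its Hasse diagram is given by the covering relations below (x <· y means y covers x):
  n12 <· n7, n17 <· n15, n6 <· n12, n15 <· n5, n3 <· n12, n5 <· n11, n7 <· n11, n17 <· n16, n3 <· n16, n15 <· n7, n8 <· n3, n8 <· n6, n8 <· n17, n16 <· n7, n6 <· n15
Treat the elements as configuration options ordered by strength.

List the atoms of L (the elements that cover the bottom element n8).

n17, n3, n6

The atoms are exactly the elements that cover n8: n17, n3, n6.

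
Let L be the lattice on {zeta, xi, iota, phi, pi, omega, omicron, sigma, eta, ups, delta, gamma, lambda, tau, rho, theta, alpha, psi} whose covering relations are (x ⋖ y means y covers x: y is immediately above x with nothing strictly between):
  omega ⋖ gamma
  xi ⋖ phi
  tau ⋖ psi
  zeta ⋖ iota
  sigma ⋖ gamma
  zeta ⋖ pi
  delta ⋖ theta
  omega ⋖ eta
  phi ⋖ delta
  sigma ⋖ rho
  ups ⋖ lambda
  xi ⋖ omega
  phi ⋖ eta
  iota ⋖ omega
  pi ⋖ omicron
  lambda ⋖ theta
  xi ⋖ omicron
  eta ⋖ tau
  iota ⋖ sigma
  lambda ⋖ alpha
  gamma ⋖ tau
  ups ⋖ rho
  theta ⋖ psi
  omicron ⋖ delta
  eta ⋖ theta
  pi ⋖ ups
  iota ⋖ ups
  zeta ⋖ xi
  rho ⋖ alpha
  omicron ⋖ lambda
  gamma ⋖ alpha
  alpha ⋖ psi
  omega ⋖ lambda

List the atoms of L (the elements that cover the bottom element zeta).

The atoms are exactly the elements that cover zeta: iota, pi, xi.

iota, pi, xi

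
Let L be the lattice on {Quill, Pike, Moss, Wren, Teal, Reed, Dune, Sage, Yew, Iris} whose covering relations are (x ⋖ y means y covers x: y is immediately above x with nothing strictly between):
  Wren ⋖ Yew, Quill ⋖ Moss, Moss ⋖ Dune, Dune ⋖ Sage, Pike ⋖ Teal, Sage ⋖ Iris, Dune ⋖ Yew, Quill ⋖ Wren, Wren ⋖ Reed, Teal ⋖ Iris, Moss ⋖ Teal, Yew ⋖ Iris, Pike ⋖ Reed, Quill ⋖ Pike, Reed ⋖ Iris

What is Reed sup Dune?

Common upper bounds of {Reed, Dune}: Iris.
The least among these is Iris.

Iris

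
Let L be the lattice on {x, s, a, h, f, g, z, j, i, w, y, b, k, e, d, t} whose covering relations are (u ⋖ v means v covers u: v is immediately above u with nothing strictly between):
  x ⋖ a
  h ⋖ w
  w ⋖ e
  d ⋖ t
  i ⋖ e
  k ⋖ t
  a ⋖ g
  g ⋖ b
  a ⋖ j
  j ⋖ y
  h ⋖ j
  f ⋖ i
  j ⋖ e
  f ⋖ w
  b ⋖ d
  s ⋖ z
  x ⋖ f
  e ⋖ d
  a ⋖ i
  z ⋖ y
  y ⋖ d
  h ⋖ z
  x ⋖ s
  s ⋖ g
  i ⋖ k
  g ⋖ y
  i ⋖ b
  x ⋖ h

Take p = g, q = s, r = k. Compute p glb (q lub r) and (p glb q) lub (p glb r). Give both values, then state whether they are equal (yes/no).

g; g; yes

q lub r = t, so p glb (q lub r) = g glb t = g.
p glb q = s and p glb r = a, so (p glb q) lub (p glb r) = s lub a = g.
Equal: yes.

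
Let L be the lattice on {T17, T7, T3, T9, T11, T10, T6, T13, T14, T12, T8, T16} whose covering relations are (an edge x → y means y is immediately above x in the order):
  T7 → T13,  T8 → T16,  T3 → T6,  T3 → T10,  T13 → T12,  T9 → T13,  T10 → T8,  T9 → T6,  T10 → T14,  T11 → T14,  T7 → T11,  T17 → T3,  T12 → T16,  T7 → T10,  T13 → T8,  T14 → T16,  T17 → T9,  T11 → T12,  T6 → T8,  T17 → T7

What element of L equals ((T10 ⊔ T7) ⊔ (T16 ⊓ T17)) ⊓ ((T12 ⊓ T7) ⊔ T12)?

T7

T10 ∨ T7 = T10
T16 ∧ T17 = T17
T10 ∨ T17 = T10
T12 ∧ T7 = T7
T7 ∨ T12 = T12
T10 ∧ T12 = T7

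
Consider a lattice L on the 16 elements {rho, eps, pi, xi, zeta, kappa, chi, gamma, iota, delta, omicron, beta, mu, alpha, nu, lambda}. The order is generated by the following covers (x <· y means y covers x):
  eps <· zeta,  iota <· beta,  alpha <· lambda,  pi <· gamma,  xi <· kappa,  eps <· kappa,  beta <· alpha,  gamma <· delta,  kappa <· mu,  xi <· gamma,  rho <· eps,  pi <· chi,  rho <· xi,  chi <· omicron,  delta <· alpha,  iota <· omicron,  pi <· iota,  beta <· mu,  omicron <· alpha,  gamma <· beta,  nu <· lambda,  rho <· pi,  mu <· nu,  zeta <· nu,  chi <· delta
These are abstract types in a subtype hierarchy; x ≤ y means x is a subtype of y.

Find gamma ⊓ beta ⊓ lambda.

gamma

Common lower bounds of {gamma, beta, lambda}: gamma, pi, rho, xi.
The greatest among these is gamma.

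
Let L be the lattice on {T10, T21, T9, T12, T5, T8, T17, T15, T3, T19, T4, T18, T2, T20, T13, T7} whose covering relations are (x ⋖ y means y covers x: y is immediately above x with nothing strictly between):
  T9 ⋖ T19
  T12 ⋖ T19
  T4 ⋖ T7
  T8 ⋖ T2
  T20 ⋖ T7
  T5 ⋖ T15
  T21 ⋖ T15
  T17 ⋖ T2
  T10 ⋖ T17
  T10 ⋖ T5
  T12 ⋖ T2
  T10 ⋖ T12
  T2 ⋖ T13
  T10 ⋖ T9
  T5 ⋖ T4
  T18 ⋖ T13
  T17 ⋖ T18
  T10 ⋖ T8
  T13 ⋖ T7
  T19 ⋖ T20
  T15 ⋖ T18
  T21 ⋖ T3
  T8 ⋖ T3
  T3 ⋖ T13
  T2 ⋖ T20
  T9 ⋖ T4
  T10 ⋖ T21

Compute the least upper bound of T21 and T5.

T15

Common upper bounds of {T21, T5}: T13, T15, T18, T7.
The least among these is T15.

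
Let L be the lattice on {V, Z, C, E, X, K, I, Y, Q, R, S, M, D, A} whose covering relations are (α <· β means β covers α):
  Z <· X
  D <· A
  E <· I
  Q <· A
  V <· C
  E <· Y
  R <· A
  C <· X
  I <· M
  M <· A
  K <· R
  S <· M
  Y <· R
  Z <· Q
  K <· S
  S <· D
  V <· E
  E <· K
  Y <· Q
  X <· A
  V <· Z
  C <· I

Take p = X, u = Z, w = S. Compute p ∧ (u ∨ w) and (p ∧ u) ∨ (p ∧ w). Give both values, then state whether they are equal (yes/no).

X; Z; no

u ∨ w = A, so p ∧ (u ∨ w) = X ∧ A = X.
p ∧ u = Z and p ∧ w = V, so (p ∧ u) ∨ (p ∧ w) = Z ∨ V = Z.
Equal: no.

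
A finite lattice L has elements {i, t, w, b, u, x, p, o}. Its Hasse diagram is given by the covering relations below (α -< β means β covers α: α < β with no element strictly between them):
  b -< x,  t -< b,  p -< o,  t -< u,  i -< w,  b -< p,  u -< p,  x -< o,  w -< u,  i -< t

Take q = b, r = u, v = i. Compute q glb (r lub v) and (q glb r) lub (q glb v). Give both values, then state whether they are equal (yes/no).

r lub v = u, so q glb (r lub v) = b glb u = t.
q glb r = t and q glb v = i, so (q glb r) lub (q glb v) = t lub i = t.
Equal: yes.

t; t; yes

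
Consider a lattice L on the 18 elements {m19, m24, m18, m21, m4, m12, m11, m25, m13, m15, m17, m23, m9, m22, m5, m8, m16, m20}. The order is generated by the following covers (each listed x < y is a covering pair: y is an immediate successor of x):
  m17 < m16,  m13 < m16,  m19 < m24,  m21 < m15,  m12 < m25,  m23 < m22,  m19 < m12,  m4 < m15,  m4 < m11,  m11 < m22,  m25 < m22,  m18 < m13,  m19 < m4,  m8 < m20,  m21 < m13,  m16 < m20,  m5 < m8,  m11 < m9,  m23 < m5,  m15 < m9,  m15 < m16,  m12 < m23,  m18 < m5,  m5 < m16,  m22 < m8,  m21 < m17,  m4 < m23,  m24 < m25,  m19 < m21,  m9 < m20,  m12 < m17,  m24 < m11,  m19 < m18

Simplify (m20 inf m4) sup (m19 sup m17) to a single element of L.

m20 ∧ m4 = m4
m19 ∨ m17 = m17
m4 ∨ m17 = m16

m16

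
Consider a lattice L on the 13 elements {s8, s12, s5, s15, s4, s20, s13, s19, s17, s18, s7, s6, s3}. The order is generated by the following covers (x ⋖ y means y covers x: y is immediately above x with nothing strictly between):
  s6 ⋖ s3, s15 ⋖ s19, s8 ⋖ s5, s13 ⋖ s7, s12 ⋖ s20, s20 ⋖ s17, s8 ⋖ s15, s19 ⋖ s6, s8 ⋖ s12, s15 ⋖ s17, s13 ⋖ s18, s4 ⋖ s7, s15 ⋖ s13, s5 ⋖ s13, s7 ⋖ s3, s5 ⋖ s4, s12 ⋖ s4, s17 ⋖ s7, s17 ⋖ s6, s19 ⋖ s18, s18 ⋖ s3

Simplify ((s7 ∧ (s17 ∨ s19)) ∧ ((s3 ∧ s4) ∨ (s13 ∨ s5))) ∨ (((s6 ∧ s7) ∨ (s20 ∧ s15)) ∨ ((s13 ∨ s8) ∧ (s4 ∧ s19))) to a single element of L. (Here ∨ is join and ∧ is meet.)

s17

s17 ∨ s19 = s6
s7 ∧ s6 = s17
s3 ∧ s4 = s4
s13 ∨ s5 = s13
s4 ∨ s13 = s7
s17 ∧ s7 = s17
s6 ∧ s7 = s17
s20 ∧ s15 = s8
s17 ∨ s8 = s17
s13 ∨ s8 = s13
s4 ∧ s19 = s8
s13 ∧ s8 = s8
s17 ∨ s8 = s17
s17 ∨ s17 = s17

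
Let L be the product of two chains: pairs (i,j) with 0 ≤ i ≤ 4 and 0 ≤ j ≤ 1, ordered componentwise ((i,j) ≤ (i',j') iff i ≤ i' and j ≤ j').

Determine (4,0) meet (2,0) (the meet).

Common lower bounds of {(4,0), (2,0)}: (0,0), (1,0), (2,0).
The greatest among these is (2,0).

(2,0)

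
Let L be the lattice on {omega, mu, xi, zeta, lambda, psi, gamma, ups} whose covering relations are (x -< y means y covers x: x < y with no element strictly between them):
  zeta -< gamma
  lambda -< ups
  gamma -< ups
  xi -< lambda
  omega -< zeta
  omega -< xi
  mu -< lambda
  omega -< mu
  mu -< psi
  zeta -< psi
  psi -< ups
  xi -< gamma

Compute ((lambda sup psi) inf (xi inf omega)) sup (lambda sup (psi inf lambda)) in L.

lambda ∨ psi = ups
xi ∧ omega = omega
ups ∧ omega = omega
psi ∧ lambda = mu
lambda ∨ mu = lambda
omega ∨ lambda = lambda

lambda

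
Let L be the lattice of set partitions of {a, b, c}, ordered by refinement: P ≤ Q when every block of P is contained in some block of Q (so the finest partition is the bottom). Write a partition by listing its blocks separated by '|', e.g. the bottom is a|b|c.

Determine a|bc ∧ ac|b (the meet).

a|b|c

The meet (common refinement) of a|bc and ac|b intersects blocks pairwise, giving a|b|c.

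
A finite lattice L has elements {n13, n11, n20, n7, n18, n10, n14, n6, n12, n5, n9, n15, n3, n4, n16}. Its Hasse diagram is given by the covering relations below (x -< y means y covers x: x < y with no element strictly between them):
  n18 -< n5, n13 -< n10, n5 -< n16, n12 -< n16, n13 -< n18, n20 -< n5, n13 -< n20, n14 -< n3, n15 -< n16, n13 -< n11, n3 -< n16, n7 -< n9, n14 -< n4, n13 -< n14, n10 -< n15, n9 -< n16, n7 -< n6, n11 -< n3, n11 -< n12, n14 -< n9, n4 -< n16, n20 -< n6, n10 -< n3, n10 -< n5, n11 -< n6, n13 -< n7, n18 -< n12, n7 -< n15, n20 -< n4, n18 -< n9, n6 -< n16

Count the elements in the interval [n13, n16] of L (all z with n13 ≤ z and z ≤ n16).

15

The interval [n13, n16] = {n10, n11, n12, n13, n14, n15, n16, n18, n20, n3, n4, n5, n6, n7, n9}, which has 15 elements.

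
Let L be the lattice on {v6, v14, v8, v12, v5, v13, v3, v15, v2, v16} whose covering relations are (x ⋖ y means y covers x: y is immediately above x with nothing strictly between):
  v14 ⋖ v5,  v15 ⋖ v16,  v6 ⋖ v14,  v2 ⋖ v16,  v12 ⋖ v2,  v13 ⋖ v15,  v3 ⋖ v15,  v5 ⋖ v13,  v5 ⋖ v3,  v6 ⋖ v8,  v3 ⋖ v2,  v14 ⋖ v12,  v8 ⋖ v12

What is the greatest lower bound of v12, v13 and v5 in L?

Common lower bounds of {v12, v13, v5}: v14, v6.
The greatest among these is v14.

v14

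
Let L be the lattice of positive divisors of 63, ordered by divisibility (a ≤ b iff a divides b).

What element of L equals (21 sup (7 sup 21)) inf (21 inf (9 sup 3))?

3

7 ∨ 21 = 21
21 ∨ 21 = 21
9 ∨ 3 = 9
21 ∧ 9 = 3
21 ∧ 3 = 3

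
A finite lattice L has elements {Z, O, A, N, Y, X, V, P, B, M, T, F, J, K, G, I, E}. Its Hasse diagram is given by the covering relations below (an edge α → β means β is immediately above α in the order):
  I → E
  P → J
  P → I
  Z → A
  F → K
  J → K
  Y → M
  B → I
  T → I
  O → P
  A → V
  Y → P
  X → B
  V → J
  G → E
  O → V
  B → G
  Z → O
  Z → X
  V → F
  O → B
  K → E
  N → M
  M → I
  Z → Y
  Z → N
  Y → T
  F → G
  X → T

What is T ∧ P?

Y

Common lower bounds of {T, P}: Y, Z.
The greatest among these is Y.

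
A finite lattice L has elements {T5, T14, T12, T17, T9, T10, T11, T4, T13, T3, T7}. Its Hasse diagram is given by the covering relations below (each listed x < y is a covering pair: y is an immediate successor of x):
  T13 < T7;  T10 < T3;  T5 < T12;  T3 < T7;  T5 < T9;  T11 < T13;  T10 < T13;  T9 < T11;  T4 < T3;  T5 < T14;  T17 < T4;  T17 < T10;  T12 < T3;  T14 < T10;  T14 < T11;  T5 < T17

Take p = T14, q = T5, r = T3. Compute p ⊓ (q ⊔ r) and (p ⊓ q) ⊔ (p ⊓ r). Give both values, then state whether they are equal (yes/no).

T14; T14; yes

q ⊔ r = T3, so p ⊓ (q ⊔ r) = T14 ⊓ T3 = T14.
p ⊓ q = T5 and p ⊓ r = T14, so (p ⊓ q) ⊔ (p ⊓ r) = T5 ⊔ T14 = T14.
Equal: yes.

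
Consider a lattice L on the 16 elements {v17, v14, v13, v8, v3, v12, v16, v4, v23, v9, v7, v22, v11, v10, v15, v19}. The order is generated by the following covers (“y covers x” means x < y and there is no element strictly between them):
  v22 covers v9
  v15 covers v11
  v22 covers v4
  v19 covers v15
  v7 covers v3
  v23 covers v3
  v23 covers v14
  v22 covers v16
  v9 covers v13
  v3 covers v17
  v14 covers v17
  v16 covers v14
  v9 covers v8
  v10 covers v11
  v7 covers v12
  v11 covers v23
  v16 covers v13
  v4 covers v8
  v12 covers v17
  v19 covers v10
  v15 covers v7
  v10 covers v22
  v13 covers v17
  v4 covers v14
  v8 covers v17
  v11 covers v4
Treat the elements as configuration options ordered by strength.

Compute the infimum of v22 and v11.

Common lower bounds of {v22, v11}: v14, v17, v4, v8.
The greatest among these is v4.

v4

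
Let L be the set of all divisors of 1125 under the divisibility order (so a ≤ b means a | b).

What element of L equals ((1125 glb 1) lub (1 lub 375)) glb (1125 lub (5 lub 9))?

1125 ∧ 1 = 1
1 ∨ 375 = 375
1 ∨ 375 = 375
5 ∨ 9 = 45
1125 ∨ 45 = 1125
375 ∧ 1125 = 375

375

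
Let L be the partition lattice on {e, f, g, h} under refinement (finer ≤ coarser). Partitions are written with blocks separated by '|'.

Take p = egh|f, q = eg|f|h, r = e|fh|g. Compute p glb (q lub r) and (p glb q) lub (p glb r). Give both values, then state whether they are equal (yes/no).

eg|f|h; eg|f|h; yes

q lub r = eg|fh, so p glb (q lub r) = egh|f glb eg|fh = eg|f|h.
p glb q = eg|f|h and p glb r = e|f|g|h, so (p glb q) lub (p glb r) = eg|f|h lub e|f|g|h = eg|f|h.
Equal: yes.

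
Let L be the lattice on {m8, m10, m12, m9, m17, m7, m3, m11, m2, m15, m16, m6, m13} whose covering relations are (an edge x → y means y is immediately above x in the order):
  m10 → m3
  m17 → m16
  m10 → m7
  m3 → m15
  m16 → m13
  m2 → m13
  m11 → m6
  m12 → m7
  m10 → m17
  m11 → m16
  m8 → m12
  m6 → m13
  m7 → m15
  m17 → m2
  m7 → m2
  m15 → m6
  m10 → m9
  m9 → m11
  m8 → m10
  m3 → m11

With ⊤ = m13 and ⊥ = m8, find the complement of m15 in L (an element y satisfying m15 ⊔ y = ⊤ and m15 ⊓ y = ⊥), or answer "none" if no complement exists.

For every candidate y, either m15 ∨ y ≠ m13 or m15 ∧ y ≠ m8; no complement exists.

none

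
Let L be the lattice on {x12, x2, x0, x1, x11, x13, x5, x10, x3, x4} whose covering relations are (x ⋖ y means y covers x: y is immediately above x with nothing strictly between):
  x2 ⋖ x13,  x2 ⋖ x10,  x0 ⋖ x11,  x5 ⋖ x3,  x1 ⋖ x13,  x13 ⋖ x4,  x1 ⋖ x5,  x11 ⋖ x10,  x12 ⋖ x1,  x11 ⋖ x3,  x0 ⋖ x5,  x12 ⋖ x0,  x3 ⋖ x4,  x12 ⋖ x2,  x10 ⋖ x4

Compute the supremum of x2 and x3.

Common upper bounds of {x2, x3}: x4.
The least among these is x4.

x4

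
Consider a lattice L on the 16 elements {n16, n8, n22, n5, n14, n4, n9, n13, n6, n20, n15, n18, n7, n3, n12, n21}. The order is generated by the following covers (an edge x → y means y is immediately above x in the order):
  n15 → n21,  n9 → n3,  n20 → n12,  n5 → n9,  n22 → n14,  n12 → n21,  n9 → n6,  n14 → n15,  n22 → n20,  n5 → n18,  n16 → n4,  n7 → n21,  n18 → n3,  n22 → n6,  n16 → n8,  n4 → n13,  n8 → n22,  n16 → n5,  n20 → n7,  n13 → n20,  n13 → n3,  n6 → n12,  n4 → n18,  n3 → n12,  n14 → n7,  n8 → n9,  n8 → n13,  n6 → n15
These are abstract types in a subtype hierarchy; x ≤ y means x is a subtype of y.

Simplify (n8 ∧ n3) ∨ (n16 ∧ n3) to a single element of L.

n8 ∧ n3 = n8
n16 ∧ n3 = n16
n8 ∨ n16 = n8

n8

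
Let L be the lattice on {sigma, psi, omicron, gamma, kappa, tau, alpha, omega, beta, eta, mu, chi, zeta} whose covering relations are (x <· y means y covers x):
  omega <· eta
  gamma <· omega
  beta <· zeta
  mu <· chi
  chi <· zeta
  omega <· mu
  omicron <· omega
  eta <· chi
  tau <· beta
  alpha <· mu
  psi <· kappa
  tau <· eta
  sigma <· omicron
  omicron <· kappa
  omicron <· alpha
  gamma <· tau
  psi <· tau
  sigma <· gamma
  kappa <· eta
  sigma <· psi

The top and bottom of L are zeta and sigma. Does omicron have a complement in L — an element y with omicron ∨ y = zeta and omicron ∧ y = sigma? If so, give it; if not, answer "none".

Need y with omicron ∨ y = zeta and omicron ∧ y = sigma.
Checking each element gives: beta.

beta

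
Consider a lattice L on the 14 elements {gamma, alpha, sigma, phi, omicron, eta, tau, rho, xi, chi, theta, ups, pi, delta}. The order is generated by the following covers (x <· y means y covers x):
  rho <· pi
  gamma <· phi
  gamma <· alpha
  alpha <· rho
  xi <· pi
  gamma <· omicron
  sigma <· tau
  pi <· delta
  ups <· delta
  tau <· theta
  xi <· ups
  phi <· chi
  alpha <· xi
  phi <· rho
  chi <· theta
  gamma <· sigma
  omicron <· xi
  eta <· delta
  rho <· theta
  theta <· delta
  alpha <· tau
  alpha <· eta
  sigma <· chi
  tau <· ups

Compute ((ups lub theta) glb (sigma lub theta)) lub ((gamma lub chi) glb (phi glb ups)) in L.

theta

ups ∨ theta = delta
sigma ∨ theta = theta
delta ∧ theta = theta
gamma ∨ chi = chi
phi ∧ ups = gamma
chi ∧ gamma = gamma
theta ∨ gamma = theta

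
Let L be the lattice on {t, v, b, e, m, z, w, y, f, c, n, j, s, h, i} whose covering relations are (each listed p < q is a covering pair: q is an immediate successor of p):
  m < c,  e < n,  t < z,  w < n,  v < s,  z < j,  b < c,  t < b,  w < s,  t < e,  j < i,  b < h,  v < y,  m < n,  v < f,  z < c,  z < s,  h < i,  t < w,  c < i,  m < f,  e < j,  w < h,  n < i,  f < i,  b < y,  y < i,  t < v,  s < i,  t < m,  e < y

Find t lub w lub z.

s

Common upper bounds of {t, w, z}: i, s.
The least among these is s.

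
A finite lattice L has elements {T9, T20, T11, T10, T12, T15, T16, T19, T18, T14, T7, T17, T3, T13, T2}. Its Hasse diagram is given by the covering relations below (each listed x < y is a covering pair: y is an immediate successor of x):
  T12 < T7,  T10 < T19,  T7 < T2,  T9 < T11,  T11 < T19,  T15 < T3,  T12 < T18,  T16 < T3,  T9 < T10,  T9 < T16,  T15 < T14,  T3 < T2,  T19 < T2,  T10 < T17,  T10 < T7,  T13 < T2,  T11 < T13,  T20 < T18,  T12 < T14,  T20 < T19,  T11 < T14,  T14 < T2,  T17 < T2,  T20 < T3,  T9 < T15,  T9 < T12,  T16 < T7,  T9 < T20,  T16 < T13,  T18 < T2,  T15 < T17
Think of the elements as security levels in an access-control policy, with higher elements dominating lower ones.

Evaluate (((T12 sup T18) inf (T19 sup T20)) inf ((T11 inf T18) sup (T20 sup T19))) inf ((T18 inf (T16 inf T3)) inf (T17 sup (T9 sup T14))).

T9

T12 ∨ T18 = T18
T19 ∨ T20 = T19
T18 ∧ T19 = T20
T11 ∧ T18 = T9
T20 ∨ T19 = T19
T9 ∨ T19 = T19
T20 ∧ T19 = T20
T16 ∧ T3 = T16
T18 ∧ T16 = T9
T9 ∨ T14 = T14
T17 ∨ T14 = T2
T9 ∧ T2 = T9
T20 ∧ T9 = T9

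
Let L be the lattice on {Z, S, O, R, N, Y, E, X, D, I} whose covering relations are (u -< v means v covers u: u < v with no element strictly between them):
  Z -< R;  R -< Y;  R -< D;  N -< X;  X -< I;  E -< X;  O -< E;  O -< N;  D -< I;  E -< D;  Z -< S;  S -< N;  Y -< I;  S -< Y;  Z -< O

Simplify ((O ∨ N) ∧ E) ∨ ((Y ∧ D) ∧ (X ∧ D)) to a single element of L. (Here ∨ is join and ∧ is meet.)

O

O ∨ N = N
N ∧ E = O
Y ∧ D = R
X ∧ D = E
R ∧ E = Z
O ∨ Z = O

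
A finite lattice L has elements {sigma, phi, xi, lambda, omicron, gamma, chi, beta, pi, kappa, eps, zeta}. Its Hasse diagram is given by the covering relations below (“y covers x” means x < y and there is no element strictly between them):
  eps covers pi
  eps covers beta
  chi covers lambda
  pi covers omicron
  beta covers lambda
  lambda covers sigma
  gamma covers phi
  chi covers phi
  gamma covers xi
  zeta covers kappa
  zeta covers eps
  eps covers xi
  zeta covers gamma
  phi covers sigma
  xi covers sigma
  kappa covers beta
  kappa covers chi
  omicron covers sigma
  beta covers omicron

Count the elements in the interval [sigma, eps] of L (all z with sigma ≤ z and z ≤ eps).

The interval [sigma, eps] = {beta, eps, lambda, omicron, pi, sigma, xi}, which has 7 elements.

7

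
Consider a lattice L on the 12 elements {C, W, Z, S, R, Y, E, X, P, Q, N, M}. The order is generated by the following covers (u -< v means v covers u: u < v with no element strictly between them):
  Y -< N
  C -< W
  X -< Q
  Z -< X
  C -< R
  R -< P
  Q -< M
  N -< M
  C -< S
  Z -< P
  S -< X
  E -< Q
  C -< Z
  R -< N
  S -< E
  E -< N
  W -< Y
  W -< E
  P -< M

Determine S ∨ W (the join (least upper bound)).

Common upper bounds of {S, W}: E, M, N, Q.
The least among these is E.

E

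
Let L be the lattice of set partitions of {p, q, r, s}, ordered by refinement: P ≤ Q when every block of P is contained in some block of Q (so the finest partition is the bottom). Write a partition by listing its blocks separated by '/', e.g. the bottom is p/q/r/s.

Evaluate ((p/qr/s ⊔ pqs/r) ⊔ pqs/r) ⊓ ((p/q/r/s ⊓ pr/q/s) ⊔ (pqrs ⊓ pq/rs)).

pq/rs

p/qr/s ∨ pqs/r = pqrs
pqrs ∨ pqs/r = pqrs
p/q/r/s ∧ pr/q/s = p/q/r/s
pqrs ∧ pq/rs = pq/rs
p/q/r/s ∨ pq/rs = pq/rs
pqrs ∧ pq/rs = pq/rs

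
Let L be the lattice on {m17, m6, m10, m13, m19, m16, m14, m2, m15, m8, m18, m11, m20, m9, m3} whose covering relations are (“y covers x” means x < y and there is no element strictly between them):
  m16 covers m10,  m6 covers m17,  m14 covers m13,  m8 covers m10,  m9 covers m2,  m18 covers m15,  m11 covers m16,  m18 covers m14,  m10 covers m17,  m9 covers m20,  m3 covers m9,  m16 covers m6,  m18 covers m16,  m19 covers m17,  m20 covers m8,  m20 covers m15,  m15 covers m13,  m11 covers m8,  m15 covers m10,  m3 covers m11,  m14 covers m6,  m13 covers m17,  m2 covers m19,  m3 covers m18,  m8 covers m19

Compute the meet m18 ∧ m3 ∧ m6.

Common lower bounds of {m18, m3, m6}: m17, m6.
The greatest among these is m6.

m6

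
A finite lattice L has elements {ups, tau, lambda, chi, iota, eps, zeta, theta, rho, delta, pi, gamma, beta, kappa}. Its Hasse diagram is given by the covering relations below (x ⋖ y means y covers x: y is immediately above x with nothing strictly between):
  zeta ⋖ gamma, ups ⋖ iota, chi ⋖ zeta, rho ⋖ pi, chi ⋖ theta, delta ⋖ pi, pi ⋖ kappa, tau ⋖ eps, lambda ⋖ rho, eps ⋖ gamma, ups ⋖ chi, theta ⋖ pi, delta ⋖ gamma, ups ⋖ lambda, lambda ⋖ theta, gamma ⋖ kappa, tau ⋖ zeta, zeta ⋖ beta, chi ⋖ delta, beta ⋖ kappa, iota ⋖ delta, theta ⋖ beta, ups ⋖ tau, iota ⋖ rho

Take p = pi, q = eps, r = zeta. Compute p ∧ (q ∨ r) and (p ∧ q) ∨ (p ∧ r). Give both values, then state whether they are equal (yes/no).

delta; chi; no

q ∨ r = gamma, so p ∧ (q ∨ r) = pi ∧ gamma = delta.
p ∧ q = ups and p ∧ r = chi, so (p ∧ q) ∨ (p ∧ r) = ups ∨ chi = chi.
Equal: no.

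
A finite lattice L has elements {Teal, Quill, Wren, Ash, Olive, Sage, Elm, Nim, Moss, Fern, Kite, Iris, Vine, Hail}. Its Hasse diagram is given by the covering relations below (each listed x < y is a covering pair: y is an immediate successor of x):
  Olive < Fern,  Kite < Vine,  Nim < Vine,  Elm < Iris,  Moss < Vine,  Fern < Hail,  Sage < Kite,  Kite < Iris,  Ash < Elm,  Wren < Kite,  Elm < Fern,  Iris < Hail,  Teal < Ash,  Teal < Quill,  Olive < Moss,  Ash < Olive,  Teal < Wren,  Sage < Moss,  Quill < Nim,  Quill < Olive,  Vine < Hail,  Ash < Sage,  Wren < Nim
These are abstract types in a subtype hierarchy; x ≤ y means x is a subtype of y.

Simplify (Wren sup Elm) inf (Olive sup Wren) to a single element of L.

Kite

Wren ∨ Elm = Iris
Olive ∨ Wren = Vine
Iris ∧ Vine = Kite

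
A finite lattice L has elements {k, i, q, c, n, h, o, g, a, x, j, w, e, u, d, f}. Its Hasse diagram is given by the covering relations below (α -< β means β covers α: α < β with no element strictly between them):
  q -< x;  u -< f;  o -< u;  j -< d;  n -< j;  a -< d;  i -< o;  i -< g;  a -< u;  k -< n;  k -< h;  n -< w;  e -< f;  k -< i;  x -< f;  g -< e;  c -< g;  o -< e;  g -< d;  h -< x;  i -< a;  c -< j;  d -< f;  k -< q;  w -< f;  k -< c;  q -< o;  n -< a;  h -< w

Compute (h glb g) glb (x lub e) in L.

h ∧ g = k
x ∨ e = f
k ∧ f = k

k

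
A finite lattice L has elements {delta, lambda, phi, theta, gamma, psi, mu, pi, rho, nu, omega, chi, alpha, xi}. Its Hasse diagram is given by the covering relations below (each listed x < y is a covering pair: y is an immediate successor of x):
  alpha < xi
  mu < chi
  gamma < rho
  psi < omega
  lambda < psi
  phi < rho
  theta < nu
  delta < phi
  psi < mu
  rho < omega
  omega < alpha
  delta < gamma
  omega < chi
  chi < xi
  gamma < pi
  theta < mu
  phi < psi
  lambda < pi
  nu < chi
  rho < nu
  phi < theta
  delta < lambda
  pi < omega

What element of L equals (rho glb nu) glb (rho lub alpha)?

rho

rho ∧ nu = rho
rho ∨ alpha = alpha
rho ∧ alpha = rho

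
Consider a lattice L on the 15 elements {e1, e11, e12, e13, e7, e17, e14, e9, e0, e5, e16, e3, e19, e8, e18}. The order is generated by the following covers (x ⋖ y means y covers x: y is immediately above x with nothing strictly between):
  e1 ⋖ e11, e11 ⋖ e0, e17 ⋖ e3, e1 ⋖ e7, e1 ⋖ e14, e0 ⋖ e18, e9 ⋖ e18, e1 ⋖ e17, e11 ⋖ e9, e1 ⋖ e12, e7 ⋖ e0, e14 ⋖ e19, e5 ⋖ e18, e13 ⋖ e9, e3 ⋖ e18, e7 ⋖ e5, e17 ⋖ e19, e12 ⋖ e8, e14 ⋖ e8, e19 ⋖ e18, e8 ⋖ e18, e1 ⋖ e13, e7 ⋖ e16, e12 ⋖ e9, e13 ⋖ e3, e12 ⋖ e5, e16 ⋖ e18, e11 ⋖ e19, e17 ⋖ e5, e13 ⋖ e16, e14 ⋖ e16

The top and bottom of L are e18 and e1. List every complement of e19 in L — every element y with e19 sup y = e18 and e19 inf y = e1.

e12, e13, e7

Need y with e19 ∨ y = e18 and e19 ∧ y = e1.
Checking each element gives: e12, e13, e7.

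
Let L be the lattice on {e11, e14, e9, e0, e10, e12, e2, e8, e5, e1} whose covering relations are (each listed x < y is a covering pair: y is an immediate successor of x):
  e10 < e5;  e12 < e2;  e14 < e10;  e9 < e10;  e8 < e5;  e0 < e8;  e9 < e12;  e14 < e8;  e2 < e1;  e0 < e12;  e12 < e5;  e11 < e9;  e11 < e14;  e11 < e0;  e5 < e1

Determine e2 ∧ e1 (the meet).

Common lower bounds of {e2, e1}: e0, e11, e12, e2, e9.
The greatest among these is e2.

e2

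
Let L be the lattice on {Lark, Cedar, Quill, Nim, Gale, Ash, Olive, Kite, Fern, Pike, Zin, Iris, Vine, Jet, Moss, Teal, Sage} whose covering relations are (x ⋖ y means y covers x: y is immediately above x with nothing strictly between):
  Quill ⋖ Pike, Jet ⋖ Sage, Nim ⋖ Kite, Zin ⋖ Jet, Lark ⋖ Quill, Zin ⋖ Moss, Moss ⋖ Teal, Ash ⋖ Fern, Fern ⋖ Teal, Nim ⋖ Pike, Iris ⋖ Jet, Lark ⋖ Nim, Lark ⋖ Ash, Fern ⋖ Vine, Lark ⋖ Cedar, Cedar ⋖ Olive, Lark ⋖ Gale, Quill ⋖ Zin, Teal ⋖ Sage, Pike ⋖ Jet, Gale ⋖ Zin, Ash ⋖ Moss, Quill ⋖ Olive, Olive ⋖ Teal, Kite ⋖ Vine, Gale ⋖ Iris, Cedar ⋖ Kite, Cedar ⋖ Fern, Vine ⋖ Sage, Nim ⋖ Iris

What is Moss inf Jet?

Zin

Common lower bounds of {Moss, Jet}: Gale, Lark, Quill, Zin.
The greatest among these is Zin.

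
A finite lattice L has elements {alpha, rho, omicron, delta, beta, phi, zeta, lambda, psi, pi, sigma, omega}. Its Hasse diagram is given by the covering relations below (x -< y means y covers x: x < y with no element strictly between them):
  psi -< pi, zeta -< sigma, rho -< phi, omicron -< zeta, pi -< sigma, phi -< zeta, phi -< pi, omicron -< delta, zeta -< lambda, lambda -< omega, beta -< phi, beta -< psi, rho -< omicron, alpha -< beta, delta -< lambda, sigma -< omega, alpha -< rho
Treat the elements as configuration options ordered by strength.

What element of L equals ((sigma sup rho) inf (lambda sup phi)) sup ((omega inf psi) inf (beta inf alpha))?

zeta

sigma ∨ rho = sigma
lambda ∨ phi = lambda
sigma ∧ lambda = zeta
omega ∧ psi = psi
beta ∧ alpha = alpha
psi ∧ alpha = alpha
zeta ∨ alpha = zeta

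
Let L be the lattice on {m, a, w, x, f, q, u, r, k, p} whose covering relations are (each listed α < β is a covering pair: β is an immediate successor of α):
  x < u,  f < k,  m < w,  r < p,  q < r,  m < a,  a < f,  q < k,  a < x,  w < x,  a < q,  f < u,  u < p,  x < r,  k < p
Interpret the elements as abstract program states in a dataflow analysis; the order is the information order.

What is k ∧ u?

Common lower bounds of {k, u}: a, f, m.
The greatest among these is f.

f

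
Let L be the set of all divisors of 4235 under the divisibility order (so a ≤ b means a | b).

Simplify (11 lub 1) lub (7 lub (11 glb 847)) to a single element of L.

77

11 ∨ 1 = 11
11 ∧ 847 = 11
7 ∨ 11 = 77
11 ∨ 77 = 77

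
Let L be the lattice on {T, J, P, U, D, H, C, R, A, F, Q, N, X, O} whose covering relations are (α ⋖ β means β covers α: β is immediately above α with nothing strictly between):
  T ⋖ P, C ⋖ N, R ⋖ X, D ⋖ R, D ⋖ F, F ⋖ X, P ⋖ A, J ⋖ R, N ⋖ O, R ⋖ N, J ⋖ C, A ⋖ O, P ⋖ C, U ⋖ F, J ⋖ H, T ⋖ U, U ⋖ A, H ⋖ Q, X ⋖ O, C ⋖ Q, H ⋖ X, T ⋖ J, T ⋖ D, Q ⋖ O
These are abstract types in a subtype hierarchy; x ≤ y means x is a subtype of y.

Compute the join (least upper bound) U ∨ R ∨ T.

X

Common upper bounds of {U, R, T}: O, X.
The least among these is X.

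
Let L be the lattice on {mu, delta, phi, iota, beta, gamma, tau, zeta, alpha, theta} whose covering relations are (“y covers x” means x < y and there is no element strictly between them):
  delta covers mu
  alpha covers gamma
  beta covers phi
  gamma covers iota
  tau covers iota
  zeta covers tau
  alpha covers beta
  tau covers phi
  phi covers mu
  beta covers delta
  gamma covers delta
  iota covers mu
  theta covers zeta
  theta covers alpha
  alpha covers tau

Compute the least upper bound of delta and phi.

Common upper bounds of {delta, phi}: alpha, beta, theta.
The least among these is beta.

beta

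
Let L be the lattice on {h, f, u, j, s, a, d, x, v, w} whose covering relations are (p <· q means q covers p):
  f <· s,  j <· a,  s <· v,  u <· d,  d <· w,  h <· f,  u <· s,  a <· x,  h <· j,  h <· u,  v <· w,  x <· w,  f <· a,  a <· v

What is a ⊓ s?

Common lower bounds of {a, s}: f, h.
The greatest among these is f.

f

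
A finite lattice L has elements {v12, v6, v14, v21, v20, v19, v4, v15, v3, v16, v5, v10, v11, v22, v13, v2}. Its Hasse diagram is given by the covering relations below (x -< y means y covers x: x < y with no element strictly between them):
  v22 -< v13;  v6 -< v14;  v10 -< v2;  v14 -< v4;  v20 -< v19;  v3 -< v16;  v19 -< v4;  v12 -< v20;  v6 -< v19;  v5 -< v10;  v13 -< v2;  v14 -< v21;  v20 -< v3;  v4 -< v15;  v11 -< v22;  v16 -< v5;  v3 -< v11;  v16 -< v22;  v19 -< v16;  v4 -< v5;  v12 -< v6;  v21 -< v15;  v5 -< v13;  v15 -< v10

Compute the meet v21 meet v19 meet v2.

Common lower bounds of {v21, v19, v2}: v12, v6.
The greatest among these is v6.

v6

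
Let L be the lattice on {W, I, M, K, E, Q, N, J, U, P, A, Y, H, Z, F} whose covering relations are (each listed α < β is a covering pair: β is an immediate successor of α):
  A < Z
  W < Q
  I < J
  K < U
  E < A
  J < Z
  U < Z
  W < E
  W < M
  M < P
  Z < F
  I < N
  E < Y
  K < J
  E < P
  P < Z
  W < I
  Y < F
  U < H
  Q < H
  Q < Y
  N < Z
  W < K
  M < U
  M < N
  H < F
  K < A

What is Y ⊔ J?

Common upper bounds of {Y, J}: F.
The least among these is F.

F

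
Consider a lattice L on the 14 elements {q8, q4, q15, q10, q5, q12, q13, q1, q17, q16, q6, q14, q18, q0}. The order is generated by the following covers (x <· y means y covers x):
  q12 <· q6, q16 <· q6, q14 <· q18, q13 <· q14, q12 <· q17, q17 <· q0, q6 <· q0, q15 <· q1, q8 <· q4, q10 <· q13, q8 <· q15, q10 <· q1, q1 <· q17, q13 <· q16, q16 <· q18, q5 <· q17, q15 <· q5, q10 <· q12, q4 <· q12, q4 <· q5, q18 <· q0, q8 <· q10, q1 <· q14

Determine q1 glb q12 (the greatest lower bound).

q10

Common lower bounds of {q1, q12}: q10, q8.
The greatest among these is q10.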